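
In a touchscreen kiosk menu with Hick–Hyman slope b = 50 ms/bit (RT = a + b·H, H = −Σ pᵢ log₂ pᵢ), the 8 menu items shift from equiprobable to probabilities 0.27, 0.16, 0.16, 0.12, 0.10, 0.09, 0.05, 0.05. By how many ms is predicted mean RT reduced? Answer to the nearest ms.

10 ms

The RT saving is b·ΔH. Equiprobable H₀ = log₂(8) = 3.0000 bits; with the given probabilities H = 2.8002 bits.
b·(H₀ − H) = 50 × (3.0000 − 2.8002) = 9.99 ms.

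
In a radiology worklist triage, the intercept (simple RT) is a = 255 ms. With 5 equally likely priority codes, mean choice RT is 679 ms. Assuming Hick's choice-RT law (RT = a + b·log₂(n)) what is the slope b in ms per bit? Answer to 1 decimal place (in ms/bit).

182.6 ms/bit

log₂(5) = 2.3219 bits.
b = (RT − a)/log₂ n = (679 − 255) / 2.3219 = 182.607 ms/bit.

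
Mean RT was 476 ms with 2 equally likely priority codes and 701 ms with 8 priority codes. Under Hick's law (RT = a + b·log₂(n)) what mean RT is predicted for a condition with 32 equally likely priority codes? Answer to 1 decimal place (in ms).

926.0 ms

Solve the two-equation system in a and b:
  b = (701 − 476) / (log₂ 8 − log₂ 2) = 225 / (3 − 1) = 112.500 ms/bit
  a = 476 − 112.500 × 1 = 363.500 ms
Then RT(32) = 363.500 + 112.500 × log₂ 32 = 363.500 + 112.500 × 5 ≈ 926.000 ms.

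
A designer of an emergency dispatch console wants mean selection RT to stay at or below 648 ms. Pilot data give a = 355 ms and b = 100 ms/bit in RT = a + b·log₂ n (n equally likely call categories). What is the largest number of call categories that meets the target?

7

100·log₂ n ≤ 648 − 355 = 293, giving log₂ n ≤ 2.9300 and n ≤ 7.621. The largest whole number is 7.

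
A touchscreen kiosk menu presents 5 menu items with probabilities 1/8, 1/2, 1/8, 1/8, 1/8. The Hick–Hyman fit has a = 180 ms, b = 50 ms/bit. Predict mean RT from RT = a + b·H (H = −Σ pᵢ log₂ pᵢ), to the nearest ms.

H = −Σ pᵢ log₂ pᵢ = 0.125·3 + 0.5·1 + 0.125·3 + 0.125·3 + 0.125·3 = 2.000 bits.
RT = 180 + 50 × 2.000 = 280.00 ms.

280 ms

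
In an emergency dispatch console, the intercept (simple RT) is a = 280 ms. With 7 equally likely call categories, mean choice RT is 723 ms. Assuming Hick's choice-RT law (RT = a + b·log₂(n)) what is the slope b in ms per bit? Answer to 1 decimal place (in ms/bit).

157.8 ms/bit

b = (723 − 280) / log₂(7) = 443 / 2.8074 = 157.800 ms/bit.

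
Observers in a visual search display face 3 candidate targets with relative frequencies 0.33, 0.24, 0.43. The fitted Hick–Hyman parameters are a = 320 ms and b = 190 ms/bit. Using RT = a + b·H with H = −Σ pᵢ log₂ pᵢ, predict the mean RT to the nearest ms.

H = 0.33·log₂(1/0.33) + 0.24·log₂(1/0.24) + 0.43·log₂(1/0.43) = 1.5455 bits.
RT = 320 + 190 × 1.5455 = 613.65 ms.

614 ms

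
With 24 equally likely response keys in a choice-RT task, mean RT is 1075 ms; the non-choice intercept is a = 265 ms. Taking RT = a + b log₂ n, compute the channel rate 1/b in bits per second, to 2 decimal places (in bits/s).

5.66 bits/s

Choice component = 1075 − 265 = 810 ms over log₂(24) = 4.5850 bits.
b = 810 / 4.5850 = 176.664 ms/bit, so 1/b = 5.660 bits/s.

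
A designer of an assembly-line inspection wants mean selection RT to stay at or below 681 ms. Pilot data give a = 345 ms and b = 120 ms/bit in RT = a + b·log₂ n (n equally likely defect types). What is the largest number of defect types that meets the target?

Information budget: (681 − 345)/120 = 2.8000 bits, so n ≤ 2^2.8000 = 6.964 → at most 6.

6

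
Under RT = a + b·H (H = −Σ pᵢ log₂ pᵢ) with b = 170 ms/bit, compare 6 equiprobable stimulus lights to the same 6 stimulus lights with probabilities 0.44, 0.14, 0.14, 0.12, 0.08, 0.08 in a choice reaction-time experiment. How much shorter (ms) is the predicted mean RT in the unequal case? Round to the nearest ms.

The RT saving is b·ΔH. Equiprobable H₀ = log₂(6) = 2.5850 bits; with the given probabilities H = 2.2655 bits.
b·(H₀ − H) = 170 × (2.5850 − 2.2655) = 54.32 ms.

54 ms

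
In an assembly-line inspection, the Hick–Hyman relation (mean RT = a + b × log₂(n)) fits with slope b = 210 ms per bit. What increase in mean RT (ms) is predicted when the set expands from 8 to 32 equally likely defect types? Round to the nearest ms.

The intercept a cancels: ΔRT = b·(log₂ n₂ − log₂ n₁) = b·log₂(n₂/n₁).
log₂(32) − log₂(8) = log₂(32/8) = log₂(4) = 2.
ΔRT = 210 × 2.0000 = 420.000 ms.

420 ms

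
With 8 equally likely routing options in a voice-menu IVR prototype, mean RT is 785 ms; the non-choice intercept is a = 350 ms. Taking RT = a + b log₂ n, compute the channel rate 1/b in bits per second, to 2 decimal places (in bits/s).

6.90 bits/s

Choice component = 785 − 350 = 435 ms over log₂(8) = 3 bits.
b = 435 / 3 = 145.000 ms/bit, so 1/b = 6.897 bits/s.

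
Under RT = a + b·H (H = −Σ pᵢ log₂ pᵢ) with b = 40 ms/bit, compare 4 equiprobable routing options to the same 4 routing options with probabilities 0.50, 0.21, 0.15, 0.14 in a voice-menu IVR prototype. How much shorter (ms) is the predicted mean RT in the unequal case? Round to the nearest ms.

The RT saving is b·ΔH. Equiprobable H₀ = log₂(4) = 2.0000 bits; with the given probabilities H = 1.7805 bits.
b·(H₀ − H) = 40 × (2.0000 − 1.7805) = 8.78 ms.

9 ms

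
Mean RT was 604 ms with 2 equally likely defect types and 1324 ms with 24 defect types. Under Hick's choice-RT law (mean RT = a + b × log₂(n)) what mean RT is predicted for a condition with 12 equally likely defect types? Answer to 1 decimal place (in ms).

Fit slope and intercept:
  b = (1324 − 604) / (log₂ 24 − log₂ 2) = 720 / (4.5850 − 1) = 200.839 ms/bit
  a = 604 − 200.839 × 1 = 403.161 ms
Then RT(12) = 403.161 + 200.839 × log₂ 12 = 403.161 + 200.839 × 3.5850 ≈ 1123.161 ms.

1123.2 ms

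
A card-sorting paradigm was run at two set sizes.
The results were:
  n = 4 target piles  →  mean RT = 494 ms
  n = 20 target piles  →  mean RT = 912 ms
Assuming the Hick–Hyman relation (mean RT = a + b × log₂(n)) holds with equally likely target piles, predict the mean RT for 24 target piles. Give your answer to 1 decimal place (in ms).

RT is linear in log₂ n, so two points fix the line:
  b = (912 − 494) / (log₂ 20 − log₂ 4) = 418 / (4.3219 − 2) = 180.023 ms/bit
  a = 494 − 180.023 × 2 = 133.954 ms
Then RT(24) = 133.954 + 180.023 × log₂ 24 = 133.954 + 180.023 × 4.5850 ≈ 959.352 ms.

959.4 ms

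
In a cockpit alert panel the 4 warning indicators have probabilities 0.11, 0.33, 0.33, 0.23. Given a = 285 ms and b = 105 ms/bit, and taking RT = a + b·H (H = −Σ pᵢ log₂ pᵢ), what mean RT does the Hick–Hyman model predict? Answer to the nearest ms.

484 ms

H = 0.11·log₂(1/0.11) + 0.33·log₂(1/0.33) + 0.33·log₂(1/0.33) + 0.23·log₂(1/0.23) = 1.8936 bits.
RT = 285 + 105 × 1.8936 = 483.83 ms.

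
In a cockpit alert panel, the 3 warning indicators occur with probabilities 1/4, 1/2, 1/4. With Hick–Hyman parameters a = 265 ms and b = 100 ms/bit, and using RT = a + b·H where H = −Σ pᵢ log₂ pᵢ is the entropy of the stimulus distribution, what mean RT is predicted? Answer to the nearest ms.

Each term −pᵢ log₂ pᵢ: 0.25·2 + 0.5·1 + 0.25·2; summed, H = 1.500 bits.
Mean RT = a + bH = 265 + 100·1.500 = 415.00 ms.

415 ms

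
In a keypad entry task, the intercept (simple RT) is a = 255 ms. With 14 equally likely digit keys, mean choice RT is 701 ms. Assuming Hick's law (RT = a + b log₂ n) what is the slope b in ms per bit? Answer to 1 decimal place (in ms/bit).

b = (701 − 255) / log₂(14) = 446 / 3.8074 = 117.142 ms/bit.

117.1 ms/bit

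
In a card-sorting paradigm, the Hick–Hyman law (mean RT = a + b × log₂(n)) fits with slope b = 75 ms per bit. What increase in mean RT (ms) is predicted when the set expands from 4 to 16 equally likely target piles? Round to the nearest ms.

150 ms

The intercept a cancels: ΔRT = b·(log₂ n₂ − log₂ n₁) = b·log₂(n₂/n₁).
log₂(16) − log₂(4) = log₂(16/4) = log₂(4) = 2.
ΔRT = 75 × 2.0000 = 150.000 ms.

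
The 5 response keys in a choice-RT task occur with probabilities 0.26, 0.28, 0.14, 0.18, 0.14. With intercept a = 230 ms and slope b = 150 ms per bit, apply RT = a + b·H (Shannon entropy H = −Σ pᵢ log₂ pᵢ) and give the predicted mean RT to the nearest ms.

Entropy contributions −pᵢ log₂ pᵢ: 0.5053, 0.5142, 0.3971, 0.4453, 0.3971; sum H = 2.2590 bits.
RT = a + bH = 230 + 150·2.2590 = 568.86 ms.

569 ms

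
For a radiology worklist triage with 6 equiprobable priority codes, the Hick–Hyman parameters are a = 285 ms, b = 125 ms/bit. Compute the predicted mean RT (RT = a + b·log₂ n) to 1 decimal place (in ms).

log₂(6) = 2.5850 bits, so RT = 285 + 125 × 2.5850 ≈ 608.120 ms.

608.1 ms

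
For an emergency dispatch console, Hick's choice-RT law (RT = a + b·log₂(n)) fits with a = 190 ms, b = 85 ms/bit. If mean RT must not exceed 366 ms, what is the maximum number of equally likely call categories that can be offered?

Set 190 + 85·log₂ n ≤ 366 → log₂ n ≤ (366 − 190)/85 = 2.0706.
So n ≤ 2^2.0706 = 4.201; the largest integer n is 4.

4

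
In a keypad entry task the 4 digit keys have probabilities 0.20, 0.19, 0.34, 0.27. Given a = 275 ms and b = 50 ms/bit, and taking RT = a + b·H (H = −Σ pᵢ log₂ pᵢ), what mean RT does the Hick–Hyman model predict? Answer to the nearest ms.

Entropy contributions −pᵢ log₂ pᵢ: 0.4644, 0.4552, 0.5292, 0.5100; sum H = 1.9588 bits.
RT = a + bH = 275 + 50·1.9588 = 372.94 ms.

373 ms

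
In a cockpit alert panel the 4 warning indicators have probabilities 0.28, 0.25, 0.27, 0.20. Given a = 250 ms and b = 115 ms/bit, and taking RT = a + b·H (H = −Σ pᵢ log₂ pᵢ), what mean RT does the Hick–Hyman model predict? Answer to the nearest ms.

479 ms

Entropy contributions −pᵢ log₂ pᵢ: 0.5142, 0.5000, 0.5100, 0.4644; sum H = 1.9886 bits.
RT = a + bH = 250 + 115·1.9886 = 478.69 ms.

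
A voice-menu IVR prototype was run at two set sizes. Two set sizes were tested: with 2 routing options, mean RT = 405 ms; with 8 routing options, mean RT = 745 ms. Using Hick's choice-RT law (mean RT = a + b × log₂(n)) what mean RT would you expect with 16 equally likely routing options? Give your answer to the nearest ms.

Fit slope and intercept:
  b = (745 − 405) / (log₂ 8 − log₂ 2) = 340 / (3 − 1) = 170 ms/bit
  a = 405 − 170 × 1 = 235 ms
Then RT(16) = 235 + 170 × log₂ 16 = 235 + 170 × 4 ≈ 915.000 ms.

915 ms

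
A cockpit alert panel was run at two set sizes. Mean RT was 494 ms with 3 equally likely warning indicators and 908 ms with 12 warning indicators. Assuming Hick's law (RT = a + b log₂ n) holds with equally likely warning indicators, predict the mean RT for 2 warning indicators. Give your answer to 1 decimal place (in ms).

With log₂ n on the abscissa the relation is linear; from the two conditions:
  b = (908 − 494) / (log₂ 12 − log₂ 3) = 414 / (3.5850 − 1.5850) = 207.000 ms/bit
  a = 494 − 207.000 × 1.5850 = 165.913 ms
Then RT(2) = 165.913 + 207.000 × log₂ 2 = 165.913 + 207.000 × 1 ≈ 372.913 ms.

372.9 ms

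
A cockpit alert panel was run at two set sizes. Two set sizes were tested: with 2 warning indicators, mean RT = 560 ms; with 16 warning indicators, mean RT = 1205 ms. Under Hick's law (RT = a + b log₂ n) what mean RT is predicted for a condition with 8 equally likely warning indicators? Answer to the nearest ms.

990 ms

Solve the two-equation system in a and b:
  b = (1205 − 560) / (log₂ 16 − log₂ 2) = 645 / (4 − 1) = 215 ms/bit
  a = 560 − 215 × 1 = 345 ms
Then RT(8) = 345 + 215 × log₂ 8 = 345 + 215 × 3 ≈ 990.000 ms.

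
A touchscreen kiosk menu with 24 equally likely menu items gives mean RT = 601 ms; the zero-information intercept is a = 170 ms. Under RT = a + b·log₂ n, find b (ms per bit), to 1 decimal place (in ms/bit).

94.0 ms/bit

log₂(24) = 4.5850 bits.
b = (RT − a)/log₂ n = (601 − 170) / 4.5850 = 94.003 ms/bit.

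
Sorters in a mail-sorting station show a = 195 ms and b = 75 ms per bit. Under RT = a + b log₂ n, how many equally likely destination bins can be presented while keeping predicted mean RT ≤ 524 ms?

20

75·log₂ n ≤ 524 − 195 = 329, giving log₂ n ≤ 4.3867 and n ≤ 20.918. The largest whole number is 20.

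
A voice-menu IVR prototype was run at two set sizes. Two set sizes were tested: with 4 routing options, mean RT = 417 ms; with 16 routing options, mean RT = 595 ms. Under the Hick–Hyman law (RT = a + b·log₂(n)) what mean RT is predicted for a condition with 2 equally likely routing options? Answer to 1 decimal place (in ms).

Fit slope and intercept:
  b = (595 − 417) / (log₂ 16 − log₂ 4) = 178 / (4 − 2) = 89.000 ms/bit
  a = 417 − 89.000 × 2 = 239.000 ms
Then RT(2) = 239.000 + 89.000 × log₂ 2 = 239.000 + 89.000 × 1 ≈ 328.000 ms.

328.0 ms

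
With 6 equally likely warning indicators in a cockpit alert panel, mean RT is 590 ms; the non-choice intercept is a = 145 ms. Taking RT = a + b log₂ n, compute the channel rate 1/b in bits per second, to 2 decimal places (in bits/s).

Choice component = 590 − 145 = 445 ms over log₂(6) = 2.5850 bits.
b = 445 / 2.5850 = 172.149 ms/bit, so 1/b = 5.809 bits/s.

5.81 bits/s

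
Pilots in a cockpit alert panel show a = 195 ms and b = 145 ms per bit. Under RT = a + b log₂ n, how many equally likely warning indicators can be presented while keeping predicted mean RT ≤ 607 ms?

7

Set 195 + 145·log₂ n ≤ 607 → log₂ n ≤ (607 − 195)/145 = 2.8414.
So n ≤ 2^2.8414 = 7.167; the largest integer n is 7.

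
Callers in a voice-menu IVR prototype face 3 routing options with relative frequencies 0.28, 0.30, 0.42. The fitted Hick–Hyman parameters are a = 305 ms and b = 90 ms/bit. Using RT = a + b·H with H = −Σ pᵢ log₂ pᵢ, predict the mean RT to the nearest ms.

445 ms

H = 0.28·log₂(1/0.28) + 0.30·log₂(1/0.30) + 0.42·log₂(1/0.42) = 1.5610 bits.
RT = 305 + 90 × 1.5610 = 445.49 ms.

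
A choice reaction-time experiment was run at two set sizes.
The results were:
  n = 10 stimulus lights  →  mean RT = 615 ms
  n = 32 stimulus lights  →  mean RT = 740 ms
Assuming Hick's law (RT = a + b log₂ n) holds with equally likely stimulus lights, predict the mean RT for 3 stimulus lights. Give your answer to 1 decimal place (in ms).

485.6 ms

Fit slope and intercept:
  b = (740 − 615) / (log₂ 32 − log₂ 10) = 125 / (5 − 3.3219) = 74.490 ms/bit
  a = 615 − 74.490 × 3.3219 = 367.549 ms
Then RT(3) = 367.549 + 74.490 × log₂ 3 = 367.549 + 74.490 × 1.5850 ≈ 485.613 ms.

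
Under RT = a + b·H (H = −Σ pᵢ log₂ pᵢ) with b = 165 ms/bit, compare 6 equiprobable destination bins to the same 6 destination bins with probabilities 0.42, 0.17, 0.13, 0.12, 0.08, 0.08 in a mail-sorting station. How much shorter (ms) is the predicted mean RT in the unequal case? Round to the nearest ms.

The RT saving is b·ΔH. Equiprobable H₀ = log₂(6) = 2.5850 bits; with the given probabilities H = 2.2930 bits.
b·(H₀ − H) = 165 × (2.5850 − 2.2930) = 48.18 ms.

48 ms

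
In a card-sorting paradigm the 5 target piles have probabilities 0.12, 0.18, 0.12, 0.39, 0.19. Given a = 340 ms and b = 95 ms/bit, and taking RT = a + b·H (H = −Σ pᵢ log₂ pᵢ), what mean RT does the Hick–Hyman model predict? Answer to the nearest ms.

Entropy contributions −pᵢ log₂ pᵢ: 0.3671, 0.4453, 0.3671, 0.5298, 0.4552; sum H = 2.1645 bits.
RT = a + bH = 340 + 95·2.1645 = 545.62 ms.

546 ms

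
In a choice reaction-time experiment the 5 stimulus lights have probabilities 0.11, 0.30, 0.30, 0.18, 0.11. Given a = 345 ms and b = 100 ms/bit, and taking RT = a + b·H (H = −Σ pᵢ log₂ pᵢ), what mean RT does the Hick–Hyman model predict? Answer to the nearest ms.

564 ms

H = 0.11·log₂(1/0.11) + 0.30·log₂(1/0.30) + 0.30·log₂(1/0.30) + 0.18·log₂(1/0.18) + 0.11·log₂(1/0.11) = 2.1881 bits.
RT = 345 + 100 × 2.1881 = 563.81 ms.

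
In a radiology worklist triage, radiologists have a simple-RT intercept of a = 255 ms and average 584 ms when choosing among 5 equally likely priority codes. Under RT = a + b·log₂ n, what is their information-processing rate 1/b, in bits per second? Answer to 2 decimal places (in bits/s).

7.06 bits/s

Choice component = 584 − 255 = 329 ms over log₂(5) = 2.3219 bits.
b = 329 / 2.3219 = 141.693 ms/bit, so 1/b = 7.058 bits/s.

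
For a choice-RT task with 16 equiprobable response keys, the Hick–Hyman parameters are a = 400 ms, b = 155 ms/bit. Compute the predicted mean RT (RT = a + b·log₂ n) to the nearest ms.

log₂(16) = 4 bits, so RT = 400 + 155 × 4 ≈ 1020.000 ms.

1020 ms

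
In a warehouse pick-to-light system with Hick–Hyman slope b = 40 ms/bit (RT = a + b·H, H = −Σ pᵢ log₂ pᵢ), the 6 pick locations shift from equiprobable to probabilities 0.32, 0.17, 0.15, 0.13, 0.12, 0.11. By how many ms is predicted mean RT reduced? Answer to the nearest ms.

5 ms

Equiprobable entropy H₀ = log₂ 6 = 2.5850 bits.
Skewed entropy H = −Σ pᵢ log₂ pᵢ = 2.4712 bits.
ΔRT = b·(H₀ − H) = 40 × 0.1138 = 4.55 ms.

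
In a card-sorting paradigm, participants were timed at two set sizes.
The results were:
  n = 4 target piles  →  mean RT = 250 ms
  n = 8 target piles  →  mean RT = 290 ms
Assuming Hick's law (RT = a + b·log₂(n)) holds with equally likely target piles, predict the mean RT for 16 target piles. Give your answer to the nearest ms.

330 ms

RT is linear in log₂ n, so two points fix the line:
  b = (290 − 250) / (log₂ 8 − log₂ 4) = 40 / (3 − 2) = 40 ms/bit
  a = 250 − 40 × 2 = 170 ms
Then RT(16) = 170 + 40 × log₂ 16 = 170 + 40 × 4 ≈ 330.000 ms.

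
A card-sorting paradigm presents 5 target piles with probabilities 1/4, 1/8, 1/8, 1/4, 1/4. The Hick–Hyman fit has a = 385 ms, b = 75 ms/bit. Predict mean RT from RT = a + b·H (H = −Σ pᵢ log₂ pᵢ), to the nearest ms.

554 ms

Each term −pᵢ log₂ pᵢ: 0.25·2 + 0.125·3 + 0.125·3 + 0.25·2 + 0.25·2; summed, H = 2.250 bits.
Mean RT = a + bH = 385 + 75·2.250 = 553.75 ms.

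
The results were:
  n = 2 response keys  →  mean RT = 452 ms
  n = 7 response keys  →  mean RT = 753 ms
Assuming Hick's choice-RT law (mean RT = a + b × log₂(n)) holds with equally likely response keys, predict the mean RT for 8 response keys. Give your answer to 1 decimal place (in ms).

With log₂ n on the abscissa the relation is linear; from the two conditions:
  b = (753 − 452) / (log₂ 7 − log₂ 2) = 301 / (2.8074 − 1) = 166.542 ms/bit
  a = 452 − 166.542 × 1 = 285.458 ms
Then RT(8) = 285.458 + 166.542 × log₂ 8 = 285.458 + 166.542 × 3 ≈ 785.083 ms.

785.1 ms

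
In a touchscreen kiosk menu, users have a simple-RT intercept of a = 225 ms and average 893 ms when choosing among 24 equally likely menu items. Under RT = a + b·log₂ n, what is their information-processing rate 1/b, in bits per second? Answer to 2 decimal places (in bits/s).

6.86 bits/s

Choice component = 893 − 225 = 668 ms over log₂(24) = 4.5850 bits.
b = 668 / 4.5850 = 145.694 ms/bit, so 1/b = 6.864 bits/s.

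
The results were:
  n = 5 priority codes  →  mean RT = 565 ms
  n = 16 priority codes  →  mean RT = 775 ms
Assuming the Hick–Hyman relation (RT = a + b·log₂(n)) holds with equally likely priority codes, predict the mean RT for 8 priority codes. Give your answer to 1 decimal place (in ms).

649.9 ms

Solve the two-equation system in a and b:
  b = (775 − 565) / (log₂ 16 − log₂ 5) = 210 / (4 − 2.3219) = 125.144 ms/bit
  a = 565 − 125.144 × 2.3219 = 274.426 ms
Then RT(8) = 274.426 + 125.144 × log₂ 8 = 274.426 + 125.144 × 3 ≈ 649.856 ms.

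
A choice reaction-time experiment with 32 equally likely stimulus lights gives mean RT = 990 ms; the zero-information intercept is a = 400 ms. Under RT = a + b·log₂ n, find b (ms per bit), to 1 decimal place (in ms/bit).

32 alternatives carry log₂ 32 = 5 bits; the choice cost is 990 − 400 = 590 ms, so b = 590/5 = 118.000 ms/bit.

118.0 ms/bit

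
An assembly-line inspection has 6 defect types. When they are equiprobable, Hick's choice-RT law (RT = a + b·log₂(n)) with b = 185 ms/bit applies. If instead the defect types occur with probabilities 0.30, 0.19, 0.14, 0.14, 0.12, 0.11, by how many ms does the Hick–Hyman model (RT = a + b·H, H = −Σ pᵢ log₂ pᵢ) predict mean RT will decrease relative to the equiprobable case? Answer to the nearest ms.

Equiprobable entropy H₀ = log₂ 6 = 2.5850 bits.
Skewed entropy H = −Σ pᵢ log₂ pᵢ = 2.4879 bits.
ΔRT = b·(H₀ − H) = 185 × 0.0971 = 17.96 ms.

18 ms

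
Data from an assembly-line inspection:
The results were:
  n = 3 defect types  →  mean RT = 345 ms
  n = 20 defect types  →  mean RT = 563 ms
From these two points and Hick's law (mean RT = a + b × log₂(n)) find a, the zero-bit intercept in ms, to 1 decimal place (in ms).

b = (RT₂ − RT₁)/(log₂ n₂ − log₂ n₁) = (563 − 345)/(4.3219 − 1.5850) = 79.650 ms/bit.
Intercept: a = 345 − 79.650·log₂(3) = 218.757 ms.

218.8 ms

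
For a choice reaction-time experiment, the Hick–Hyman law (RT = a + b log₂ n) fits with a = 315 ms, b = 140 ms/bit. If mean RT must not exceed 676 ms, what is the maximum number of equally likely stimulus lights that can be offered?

Information budget: (676 − 315)/140 = 2.5786 bits, so n ≤ 2^2.5786 = 5.973 → at most 5.

5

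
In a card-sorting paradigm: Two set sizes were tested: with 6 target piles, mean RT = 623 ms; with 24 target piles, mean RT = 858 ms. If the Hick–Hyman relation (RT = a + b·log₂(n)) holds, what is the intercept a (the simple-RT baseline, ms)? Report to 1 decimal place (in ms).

319.3 ms

b = (RT₂ − RT₁)/(log₂ n₂ − log₂ n₁) = (858 − 623)/(4.5850 − 2.5850) = 117.500 ms/bit.
a = RT₁ − b·log₂ n₁ = 623 − 117.500 × 2.5850 = 319.267 ms.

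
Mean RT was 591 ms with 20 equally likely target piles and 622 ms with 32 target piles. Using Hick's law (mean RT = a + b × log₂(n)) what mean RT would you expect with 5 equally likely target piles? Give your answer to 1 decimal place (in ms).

499.6 ms

RT is linear in log₂ n, so two points fix the line:
  b = (622 − 591) / (log₂ 32 − log₂ 20) = 31 / (5 − 4.3219) = 45.718 ms/bit
  a = 591 − 45.718 × 4.3219 = 393.411 ms
Then RT(5) = 393.411 + 45.718 × log₂ 5 = 393.411 + 45.718 × 2.3219 ≈ 499.564 ms.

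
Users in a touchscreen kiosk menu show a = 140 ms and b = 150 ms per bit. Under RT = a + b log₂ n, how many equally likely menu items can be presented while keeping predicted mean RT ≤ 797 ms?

20

150·log₂ n ≤ 797 − 140 = 657, giving log₂ n ≤ 4.3800 and n ≤ 20.821. The largest whole number is 20.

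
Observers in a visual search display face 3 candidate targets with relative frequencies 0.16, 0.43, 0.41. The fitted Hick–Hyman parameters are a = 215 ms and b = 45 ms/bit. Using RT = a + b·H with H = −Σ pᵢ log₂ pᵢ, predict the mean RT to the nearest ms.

Entropy contributions −pᵢ log₂ pᵢ: 0.4230, 0.5236, 0.5274; sum H = 1.4740 bits.
RT = a + bH = 215 + 45·1.4740 = 281.33 ms.

281 ms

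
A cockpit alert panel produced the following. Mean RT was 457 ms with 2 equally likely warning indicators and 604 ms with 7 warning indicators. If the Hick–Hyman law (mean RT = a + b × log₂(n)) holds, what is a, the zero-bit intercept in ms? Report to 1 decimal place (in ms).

b = (RT₂ − RT₁)/(log₂ n₂ − log₂ n₁) = (604 − 457)/(2.8074 − 1) = 81.334 ms/bit.
a = RT₁ − b·log₂ n₁ = 457 − 81.334 × 1 = 375.666 ms.

375.7 ms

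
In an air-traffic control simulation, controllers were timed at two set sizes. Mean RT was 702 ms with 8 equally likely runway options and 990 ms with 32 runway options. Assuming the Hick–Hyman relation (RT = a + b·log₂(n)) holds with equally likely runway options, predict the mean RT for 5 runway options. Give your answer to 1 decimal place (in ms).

Fit slope and intercept:
  b = (990 − 702) / (log₂ 32 − log₂ 8) = 288 / (5 − 3) = 144.000 ms/bit
  a = 702 − 144.000 × 3 = 270.000 ms
Then RT(5) = 270.000 + 144.000 × log₂ 5 = 270.000 + 144.000 × 2.3219 ≈ 604.358 ms.

604.4 ms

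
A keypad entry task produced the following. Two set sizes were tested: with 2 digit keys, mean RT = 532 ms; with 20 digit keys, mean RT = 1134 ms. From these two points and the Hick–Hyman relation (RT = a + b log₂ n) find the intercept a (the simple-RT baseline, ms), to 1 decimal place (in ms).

The slope on a log₂ axis is (1134 − 532) / (4.3219 − 1) = 181.220 ms/bit.
a = RT₁ − b·log₂ n₁ = 532 − 181.220 × 1 = 350.780 ms.

350.8 ms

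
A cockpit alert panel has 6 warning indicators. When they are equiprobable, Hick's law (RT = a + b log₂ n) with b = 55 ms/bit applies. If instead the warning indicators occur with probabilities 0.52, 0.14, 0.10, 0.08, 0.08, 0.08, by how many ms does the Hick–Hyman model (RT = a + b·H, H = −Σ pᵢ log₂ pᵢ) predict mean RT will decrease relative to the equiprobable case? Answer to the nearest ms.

Equiprobable entropy H₀ = log₂ 6 = 2.5850 bits.
Skewed entropy H = −Σ pᵢ log₂ pᵢ = 2.0944 bits.
ΔRT = b·(H₀ − H) = 55 × 0.4906 = 26.98 ms.

27 ms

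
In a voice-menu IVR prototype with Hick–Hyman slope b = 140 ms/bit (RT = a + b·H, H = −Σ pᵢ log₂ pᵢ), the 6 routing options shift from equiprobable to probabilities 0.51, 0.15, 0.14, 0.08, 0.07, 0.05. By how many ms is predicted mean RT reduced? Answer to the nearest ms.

71 ms

The RT saving is b·ΔH. Equiprobable H₀ = log₂(6) = 2.5850 bits; with the given probabilities H = 2.0792 bits.
b·(H₀ − H) = 140 × (2.5850 − 2.0792) = 70.80 ms.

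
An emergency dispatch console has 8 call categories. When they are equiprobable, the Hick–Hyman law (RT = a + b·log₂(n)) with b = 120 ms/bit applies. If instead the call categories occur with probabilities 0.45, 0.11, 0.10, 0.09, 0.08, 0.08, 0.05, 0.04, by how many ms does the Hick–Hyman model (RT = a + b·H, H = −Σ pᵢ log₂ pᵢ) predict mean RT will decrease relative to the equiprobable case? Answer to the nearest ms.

60 ms

The RT saving is b·ΔH. Equiprobable H₀ = log₂(8) = 3.0000 bits; with the given probabilities H = 2.4984 bits.
b·(H₀ − H) = 120 × (3.0000 − 2.4984) = 60.19 ms.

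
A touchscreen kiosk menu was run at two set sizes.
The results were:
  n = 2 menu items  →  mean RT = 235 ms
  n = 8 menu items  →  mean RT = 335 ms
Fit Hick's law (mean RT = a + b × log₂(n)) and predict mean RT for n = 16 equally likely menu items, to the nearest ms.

Solve the two-equation system in a and b:
  b = (335 − 235) / (log₂ 8 − log₂ 2) = 100 / (3 − 1) = 50 ms/bit
  a = 235 − 50 × 1 = 185 ms
Then RT(16) = 185 + 50 × log₂ 16 = 185 + 50 × 4 ≈ 385.000 ms.

385 ms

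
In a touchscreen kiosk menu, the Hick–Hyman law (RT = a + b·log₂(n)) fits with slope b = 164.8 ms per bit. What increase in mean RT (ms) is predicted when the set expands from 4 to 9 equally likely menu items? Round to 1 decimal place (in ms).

192.8 ms

Only the slope matters, since a is common to both: ΔRT = b·log₂(n₂/n₁).
log₂(9) − log₂(4) = 3.1699 − 2 = 1.1699.
ΔRT = 164.8 × 1.1699 = 192.804 ms.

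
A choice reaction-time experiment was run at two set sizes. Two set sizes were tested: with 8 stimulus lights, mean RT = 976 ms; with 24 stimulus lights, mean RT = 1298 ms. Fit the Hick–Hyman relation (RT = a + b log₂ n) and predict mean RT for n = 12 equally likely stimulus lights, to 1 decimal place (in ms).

Fit slope and intercept:
  b = (1298 − 976) / (log₂ 24 − log₂ 8) = 322 / (4.5850 − 3) = 203.159 ms/bit
  a = 976 − 203.159 × 3 = 366.522 ms
Then RT(12) = 366.522 + 203.159 × log₂ 12 = 366.522 + 203.159 × 3.5850 ≈ 1094.841 ms.

1094.8 ms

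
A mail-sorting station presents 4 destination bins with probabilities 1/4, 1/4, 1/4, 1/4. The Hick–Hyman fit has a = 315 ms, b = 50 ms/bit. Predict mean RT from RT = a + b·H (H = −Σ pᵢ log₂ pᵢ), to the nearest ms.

H = −Σ pᵢ log₂ pᵢ = 0.25·2 + 0.25·2 + 0.25·2 + 0.25·2 = 2.000 bits.
RT = 315 + 50 × 2.000 = 415.00 ms.

415 ms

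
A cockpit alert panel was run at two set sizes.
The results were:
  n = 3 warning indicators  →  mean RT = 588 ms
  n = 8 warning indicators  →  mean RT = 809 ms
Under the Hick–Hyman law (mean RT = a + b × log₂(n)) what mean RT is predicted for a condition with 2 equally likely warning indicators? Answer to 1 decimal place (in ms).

Fit slope and intercept:
  b = (809 − 588) / (log₂ 8 − log₂ 3) = 221 / (3 − 1.5850) = 156.180 ms/bit
  a = 588 − 156.180 × 1.5850 = 340.461 ms
Then RT(2) = 340.461 + 156.180 × log₂ 2 = 340.461 + 156.180 × 1 ≈ 496.641 ms.

496.6 ms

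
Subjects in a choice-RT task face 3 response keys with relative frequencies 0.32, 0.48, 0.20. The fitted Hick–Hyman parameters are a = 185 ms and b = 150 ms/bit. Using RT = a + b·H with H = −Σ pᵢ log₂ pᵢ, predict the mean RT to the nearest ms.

Entropy contributions −pᵢ log₂ pᵢ: 0.5260, 0.5083, 0.4644; sum H = 1.4987 bits.
RT = a + bH = 185 + 150·1.4987 = 409.80 ms.

410 ms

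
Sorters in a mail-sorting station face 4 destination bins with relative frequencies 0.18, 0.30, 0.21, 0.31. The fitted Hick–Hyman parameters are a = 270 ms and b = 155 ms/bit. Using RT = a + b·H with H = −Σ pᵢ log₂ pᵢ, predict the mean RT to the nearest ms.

H = 0.18·log₂(1/0.18) + 0.30·log₂(1/0.30) + 0.21·log₂(1/0.21) + 0.31·log₂(1/0.31) = 1.9630 bits.
RT = 270 + 155 × 1.9630 = 574.27 ms.

574 ms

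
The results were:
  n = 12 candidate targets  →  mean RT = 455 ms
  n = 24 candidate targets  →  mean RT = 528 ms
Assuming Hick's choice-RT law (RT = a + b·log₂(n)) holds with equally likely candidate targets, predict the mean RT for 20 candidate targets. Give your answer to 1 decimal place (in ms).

Solve the two-equation system in a and b:
  b = (528 − 455) / (log₂ 24 − log₂ 12) = 73 / (4.5850 − 3.5850) = 73.000 ms/bit
  a = 455 − 73.000 × 3.5850 = 193.298 ms
Then RT(20) = 193.298 + 73.000 × log₂ 20 = 193.298 + 73.000 × 4.3219 ≈ 508.798 ms.

508.8 ms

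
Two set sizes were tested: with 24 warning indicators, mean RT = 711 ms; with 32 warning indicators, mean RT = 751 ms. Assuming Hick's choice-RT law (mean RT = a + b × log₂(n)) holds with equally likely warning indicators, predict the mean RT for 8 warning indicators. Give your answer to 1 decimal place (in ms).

558.2 ms

Solve the two-equation system in a and b:
  b = (751 − 711) / (log₂ 32 − log₂ 24) = 40 / (5 − 4.5850) = 96.377 ms/bit
  a = 711 − 96.377 × 4.5850 = 269.116 ms
Then RT(8) = 269.116 + 96.377 × log₂ 8 = 269.116 + 96.377 × 3 ≈ 558.246 ms.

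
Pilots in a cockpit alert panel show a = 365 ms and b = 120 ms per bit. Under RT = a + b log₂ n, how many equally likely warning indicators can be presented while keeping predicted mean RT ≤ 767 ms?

10

120·log₂ n ≤ 767 − 365 = 402, giving log₂ n ≤ 3.3500 and n ≤ 10.196. The largest whole number is 10.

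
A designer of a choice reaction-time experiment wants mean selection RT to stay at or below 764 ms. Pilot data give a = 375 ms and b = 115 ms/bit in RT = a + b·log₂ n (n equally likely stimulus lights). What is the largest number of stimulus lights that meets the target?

10

Set 375 + 115·log₂ n ≤ 764 → log₂ n ≤ (764 − 375)/115 = 3.3826.
So n ≤ 2^3.3826 = 10.430; the largest integer n is 10.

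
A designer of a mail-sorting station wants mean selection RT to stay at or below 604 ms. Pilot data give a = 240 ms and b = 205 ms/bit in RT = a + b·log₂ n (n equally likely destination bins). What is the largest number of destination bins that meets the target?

Information budget: (604 − 240)/205 = 1.7756 bits, so n ≤ 2^1.7756 = 3.424 → at most 3.

3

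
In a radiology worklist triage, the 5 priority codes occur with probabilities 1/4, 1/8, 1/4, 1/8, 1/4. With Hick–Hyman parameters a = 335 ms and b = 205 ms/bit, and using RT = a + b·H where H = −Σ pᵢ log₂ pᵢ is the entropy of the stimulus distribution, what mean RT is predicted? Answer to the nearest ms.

Each term −pᵢ log₂ pᵢ: 0.25·2 + 0.125·3 + 0.25·2 + 0.125·3 + 0.25·2; summed, H = 2.250 bits.
Mean RT = a + bH = 335 + 205·2.250 = 796.25 ms.

796 ms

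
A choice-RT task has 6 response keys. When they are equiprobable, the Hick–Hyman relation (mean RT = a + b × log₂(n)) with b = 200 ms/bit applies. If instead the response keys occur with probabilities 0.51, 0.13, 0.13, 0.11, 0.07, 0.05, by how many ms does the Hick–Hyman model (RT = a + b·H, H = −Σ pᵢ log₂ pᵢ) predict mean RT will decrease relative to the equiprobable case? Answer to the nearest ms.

The RT saving is b·ΔH. Equiprobable H₀ = log₂(6) = 2.5850 bits; with the given probabilities H = 2.0957 bits.
b·(H₀ − H) = 200 × (2.5850 − 2.0957) = 97.86 ms.

98 ms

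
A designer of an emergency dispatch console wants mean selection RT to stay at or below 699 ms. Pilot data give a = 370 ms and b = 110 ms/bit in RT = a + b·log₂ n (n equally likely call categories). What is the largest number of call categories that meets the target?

110·log₂ n ≤ 699 − 370 = 329, giving log₂ n ≤ 2.9909 and n ≤ 7.950. The largest whole number is 7.

7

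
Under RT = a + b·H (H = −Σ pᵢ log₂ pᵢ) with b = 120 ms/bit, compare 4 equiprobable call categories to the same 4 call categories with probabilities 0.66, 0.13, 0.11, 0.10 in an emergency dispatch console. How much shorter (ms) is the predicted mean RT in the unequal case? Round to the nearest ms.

65 ms

The RT saving is b·ΔH. Equiprobable H₀ = log₂(4) = 2.0000 bits; with the given probabilities H = 1.4608 bits.
b·(H₀ − H) = 120 × (2.0000 − 1.4608) = 64.71 ms.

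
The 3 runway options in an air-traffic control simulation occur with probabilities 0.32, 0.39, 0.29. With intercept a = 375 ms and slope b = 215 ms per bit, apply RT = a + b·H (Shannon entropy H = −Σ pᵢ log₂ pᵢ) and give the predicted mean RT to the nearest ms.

713 ms

Entropy contributions −pᵢ log₂ pᵢ: 0.5260, 0.5298, 0.5179; sum H = 1.5737 bits.
RT = a + bH = 375 + 215·1.5737 = 713.35 ms.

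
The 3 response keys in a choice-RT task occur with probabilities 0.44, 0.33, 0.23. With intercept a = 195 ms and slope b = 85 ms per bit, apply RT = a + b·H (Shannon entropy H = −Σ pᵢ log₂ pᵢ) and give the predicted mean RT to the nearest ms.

Entropy contributions −pᵢ log₂ pᵢ: 0.5211, 0.5278, 0.4877; sum H = 1.5366 bits.
RT = a + bH = 195 + 85·1.5366 = 325.61 ms.

326 ms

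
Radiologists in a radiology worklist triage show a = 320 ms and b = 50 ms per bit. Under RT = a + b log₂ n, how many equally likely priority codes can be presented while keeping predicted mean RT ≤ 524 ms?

Set 320 + 50·log₂ n ≤ 524 → log₂ n ≤ (524 − 320)/50 = 4.0800.
So n ≤ 2^4.0800 = 16.912; the largest integer n is 16.

16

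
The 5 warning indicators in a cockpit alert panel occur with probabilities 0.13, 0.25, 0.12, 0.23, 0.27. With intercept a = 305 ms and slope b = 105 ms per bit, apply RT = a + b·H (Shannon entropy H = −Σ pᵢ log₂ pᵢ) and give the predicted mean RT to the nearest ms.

541 ms

H = 0.13·log₂(1/0.13) + 0.25·log₂(1/0.25) + 0.12·log₂(1/0.12) + 0.23·log₂(1/0.23) + 0.27·log₂(1/0.27) = 2.2474 bits.
RT = 305 + 105 × 2.2474 = 540.98 ms.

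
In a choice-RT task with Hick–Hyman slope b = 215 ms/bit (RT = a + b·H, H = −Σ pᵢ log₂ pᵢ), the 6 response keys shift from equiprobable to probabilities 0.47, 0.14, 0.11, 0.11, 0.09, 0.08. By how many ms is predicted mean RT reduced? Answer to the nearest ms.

80 ms

The RT saving is b·ΔH. Equiprobable H₀ = log₂(6) = 2.5850 bits; with the given probabilities H = 2.2138 bits.
b·(H₀ − H) = 215 × (2.5850 − 2.2138) = 79.80 ms.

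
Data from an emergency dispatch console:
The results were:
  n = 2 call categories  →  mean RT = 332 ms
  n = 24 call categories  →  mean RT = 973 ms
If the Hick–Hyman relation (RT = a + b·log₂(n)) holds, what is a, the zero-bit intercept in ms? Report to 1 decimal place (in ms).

The slope on a log₂ axis is (973 − 332) / (4.5850 − 1) = 178.802 ms/bit.
a = RT₁ − b·log₂ n₁ = 332 − 178.802 × 1 = 153.198 ms.

153.2 ms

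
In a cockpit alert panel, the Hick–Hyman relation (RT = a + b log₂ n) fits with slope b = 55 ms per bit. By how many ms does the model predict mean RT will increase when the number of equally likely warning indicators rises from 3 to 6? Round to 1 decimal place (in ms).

Only the slope matters, since a is common to both: ΔRT = b·log₂(n₂/n₁).
log₂(6) − log₂(3) = log₂(6/3) = log₂(2) = 1.
ΔRT = 55 × 1.0000 = 55.000 ms.

55.0 ms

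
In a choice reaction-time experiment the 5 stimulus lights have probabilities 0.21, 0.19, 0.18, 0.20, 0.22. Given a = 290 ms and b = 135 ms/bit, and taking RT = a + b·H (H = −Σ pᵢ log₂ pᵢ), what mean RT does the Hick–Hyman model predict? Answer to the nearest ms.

603 ms

Entropy contributions −pᵢ log₂ pᵢ: 0.4728, 0.4552, 0.4453, 0.4644, 0.4806; sum H = 2.3183 bits.
RT = a + bH = 290 + 135·2.3183 = 602.97 ms.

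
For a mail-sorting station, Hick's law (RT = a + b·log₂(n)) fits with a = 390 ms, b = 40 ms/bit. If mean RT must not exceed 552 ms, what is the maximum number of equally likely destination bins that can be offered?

Information budget: (552 − 390)/40 = 4.0500 bits, so n ≤ 2^4.0500 = 16.564 → at most 16.

16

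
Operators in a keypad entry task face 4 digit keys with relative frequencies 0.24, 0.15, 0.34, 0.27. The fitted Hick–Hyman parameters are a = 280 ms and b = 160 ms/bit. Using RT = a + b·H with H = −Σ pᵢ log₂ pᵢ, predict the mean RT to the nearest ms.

Entropy contributions −pᵢ log₂ pᵢ: 0.4941, 0.4105, 0.5292, 0.5100; sum H = 1.9439 bits.
RT = a + bH = 280 + 160·1.9439 = 591.02 ms.

591 ms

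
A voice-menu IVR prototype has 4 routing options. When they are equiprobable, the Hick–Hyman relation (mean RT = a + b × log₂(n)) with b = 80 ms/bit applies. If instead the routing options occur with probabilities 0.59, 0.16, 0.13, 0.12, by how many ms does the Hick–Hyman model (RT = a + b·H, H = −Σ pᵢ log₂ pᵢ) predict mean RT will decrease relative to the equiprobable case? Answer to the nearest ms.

30 ms

Equiprobable entropy H₀ = log₂ 4 = 2.0000 bits.
Skewed entropy H = −Σ pᵢ log₂ pᵢ = 1.6218 bits.
ΔRT = b·(H₀ − H) = 80 × 0.3782 = 30.25 ms.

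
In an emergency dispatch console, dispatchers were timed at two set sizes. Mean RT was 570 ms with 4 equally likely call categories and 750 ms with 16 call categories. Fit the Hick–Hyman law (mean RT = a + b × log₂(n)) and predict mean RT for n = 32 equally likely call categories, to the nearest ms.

840 ms

With log₂ n on the abscissa the relation is linear; from the two conditions:
  b = (750 − 570) / (log₂ 16 − log₂ 4) = 180 / (4 − 2) = 90 ms/bit
  a = 570 − 90 × 2 = 390 ms
Then RT(32) = 390 + 90 × log₂ 32 = 390 + 90 × 5 ≈ 840.000 ms.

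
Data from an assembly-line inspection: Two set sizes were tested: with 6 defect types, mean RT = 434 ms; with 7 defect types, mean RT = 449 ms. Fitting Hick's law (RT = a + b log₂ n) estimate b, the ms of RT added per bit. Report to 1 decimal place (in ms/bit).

Slope: b = (449 − 434) / (log₂ 7 − log₂ 6) = 15/0.2224 = 67.448 ms/bit.

67.4 ms/bit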